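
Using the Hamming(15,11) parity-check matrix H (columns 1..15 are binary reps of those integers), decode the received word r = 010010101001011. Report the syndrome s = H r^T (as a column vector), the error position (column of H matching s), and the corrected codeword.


s = (0, 1, 0, 0)^T, error position = 4, corrected codeword c = 010110101001011

Compute s = H r^T mod 2 one row at a time:
  s_1 = 0 + 1 + 0 + 0 + 1 + 0 + 1 + 1 = 4 ≡ 0 (mod 2).
  s_2 = 0 + 1 + 0 + 1 + 1 + 0 + 1 + 1 = 5 ≡ 1 (mod 2).
  s_3 = 1 + 0 + 0 + 1 + 0 + 0 + 1 + 1 = 4 ≡ 0 (mod 2).
  s_4 = 0 + 0 + 1 + 1 + 1 + 0 + 0 + 1 = 4 ≡ 0 (mod 2).
s = (0, 1, 0, 0)^T — this equals column 4 of H (binary 0100), so error is at position 4.
Correct: flip bit 4 of r = 010010101001011 to get c = 010110101001011.


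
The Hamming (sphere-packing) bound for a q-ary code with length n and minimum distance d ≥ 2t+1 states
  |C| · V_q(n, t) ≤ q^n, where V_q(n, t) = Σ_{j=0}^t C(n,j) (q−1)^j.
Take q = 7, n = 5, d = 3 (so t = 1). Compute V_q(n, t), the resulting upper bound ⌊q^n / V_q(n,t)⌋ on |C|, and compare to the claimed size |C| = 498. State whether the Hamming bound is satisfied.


V_q(n, t) = 31, q^n = 16807, Hamming bound = 542, |C| = 498 ≤ bound (satisfied).

Step 1: Compute V_q(n, t) = Σ_{j=0}^1 C(n, j) (q−1)^j.
  j = 0: C(5,0)·(6)^0 = 1·1 = 1.
  j = 1: C(5,1)·(6)^1 = 5·6 = 30.
  V_q(n, t) = 1 + 30 = 31.
Step 2: q^n = 7^5 = 16807.
Step 3: Hamming bound ⌊q^n / V_q(n,t)⌋ = ⌊16807/31⌋ = 542.
Step 4: Compare |C| = 498 to 542: satisfied.
The claimed |C| lies below the Hamming bound.


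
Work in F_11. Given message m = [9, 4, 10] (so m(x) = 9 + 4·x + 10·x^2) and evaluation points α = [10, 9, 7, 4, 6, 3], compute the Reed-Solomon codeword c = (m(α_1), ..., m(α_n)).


c = [4, 8, 10, 9, 8, 1]

Message polynomial: m(x) = 9 + 4·x + 10·x^2 (mod 11).
For each evaluation point α_i, compute m(α_i) mod 11:
  α_1 = 10: Horner steps 10 → 5 → 4, so m(10) = 4.
  α_2 = 9: Horner steps 10 → 6 → 8, so m(9) = 8.
  α_3 = 7: Horner steps 10 → 8 → 10, so m(7) = 10.
  α_4 = 4: Horner steps 10 → 0 → 9, so m(4) = 9.
  α_5 = 6: Horner steps 10 → 9 → 8, so m(6) = 8.
  α_6 = 3: Horner steps 10 → 1 → 1, so m(3) = 1.
Codeword c = [4, 8, 10, 9, 8, 1] ∈ F_11^6.


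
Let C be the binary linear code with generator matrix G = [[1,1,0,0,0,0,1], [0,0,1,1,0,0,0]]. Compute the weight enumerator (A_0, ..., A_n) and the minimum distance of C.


Weight distribution: A_0 = 1, A_2 = 1, A_3 = 1, A_5 = 1. Minimum distance d = 2.

Enumerate all 2^2 = 4 messages m ∈ F_2^2.
For each, compute codeword c = mG in F_2^7, then tally its weight.
  m = 00 → c = 0000000, weight = 0.
  m = 10 → c = 1100001, weight = 3.
  m = 01 → c = 0011000, weight = 2.
  m = 11 → c = 1111001, weight = 5.
Tally weights:
  weight 0: 1 codewords.
  weight 2: 1 codewords.
  weight 3: 1 codewords.
  weight 5: 1 codewords.
Minimum distance d = smallest w > 0 with A_w > 0 = 2.
Sanity: Σ A_w = 4 = 2^2 = 4 ✓.


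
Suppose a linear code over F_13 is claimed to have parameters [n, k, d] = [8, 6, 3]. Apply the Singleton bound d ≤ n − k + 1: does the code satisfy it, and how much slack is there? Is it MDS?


Singleton RHS = n − k + 1 = 3, slack = 0, bound satisfied, MDS.

Singleton bound: d ≤ n − k + 1.
Here n = 8, k = 6, so n − k + 1 = 3.
Given d = 3, check d ≤ 3: YES.
Slack = (n − k + 1) − d = 0.
The code is MDS (slack = 0).
Description: the claimed parameters are [8, 6, 3]_13; such a code would be MDS (meets Singleton bound).


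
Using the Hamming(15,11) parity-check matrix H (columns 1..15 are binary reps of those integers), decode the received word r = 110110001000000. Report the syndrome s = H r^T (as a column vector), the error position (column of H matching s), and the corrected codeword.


s = (1, 0, 1, 1)^T, error position = 11, corrected codeword c = 110110001010000

Compute s = H r^T mod 2 one row at a time:
  s_1 = 0 + 1 + 0 + 0 + 0 + 0 + 0 + 0 = 1 ≡ 1 (mod 2).
  s_2 = 1 + 1 + 0 + 0 + 0 + 0 + 0 + 0 = 2 ≡ 0 (mod 2).
  s_3 = 1 + 0 + 0 + 0 + 0 + 0 + 0 + 0 = 1 ≡ 1 (mod 2).
  s_4 = 1 + 0 + 1 + 0 + 1 + 0 + 0 + 0 = 3 ≡ 1 (mod 2).
s = (1, 0, 1, 1)^T — this equals column 11 of H (binary 1011), so error is at position 11.
Correct: flip bit 11 of r = 110110001000000 to get c = 110110001010000.


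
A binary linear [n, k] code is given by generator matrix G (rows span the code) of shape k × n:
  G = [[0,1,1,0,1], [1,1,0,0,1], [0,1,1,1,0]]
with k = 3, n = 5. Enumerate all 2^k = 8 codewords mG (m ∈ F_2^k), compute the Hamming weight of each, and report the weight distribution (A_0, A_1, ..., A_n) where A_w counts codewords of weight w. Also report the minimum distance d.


Weight distribution: A_0 = 1, A_2 = 2, A_3 = 4, A_4 = 1. Minimum distance d = 2.

Enumerate all 2^3 = 8 messages m ∈ F_2^3.
For each, compute codeword c = mG in F_2^5, then tally its weight.
  m = 000 → c = 00000, weight = 0.
  m = 100 → c = 01101, weight = 3.
  m = 010 → c = 11001, weight = 3.
  m = 110 → c = 10100, weight = 2.
  m = 001 → c = 01110, weight = 3.
  m = 101 → c = 00011, weight = 2.
  m = 011 → c = 10111, weight = 4.
  m = 111 → c = 11010, weight = 3.
Tally weights:
  weight 0: 1 codewords.
  weight 2: 2 codewords.
  weight 3: 4 codewords.
  weight 4: 1 codewords.
Minimum distance d = smallest w > 0 with A_w > 0 = 2.
Sanity: Σ A_w = 8 = 2^3 = 8 ✓.


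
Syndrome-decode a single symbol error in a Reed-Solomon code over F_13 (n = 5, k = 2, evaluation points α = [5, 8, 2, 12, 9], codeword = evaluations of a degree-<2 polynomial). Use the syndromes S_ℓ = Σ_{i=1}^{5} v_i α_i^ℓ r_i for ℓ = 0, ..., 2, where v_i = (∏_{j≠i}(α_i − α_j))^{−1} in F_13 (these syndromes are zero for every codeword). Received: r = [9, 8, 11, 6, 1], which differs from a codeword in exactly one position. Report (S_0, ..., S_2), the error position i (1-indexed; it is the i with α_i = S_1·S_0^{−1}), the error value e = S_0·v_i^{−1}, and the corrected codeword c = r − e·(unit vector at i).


S = (4, 7, 9), error at position 1, error magnitude e = 6, c = [3, 8, 11, 6, 1].

Step 1: column multipliers v_i = (∏_{j≠i}(α_i − α_j))^{−1} mod 13.
  i = 1 (α = 5): (5−8)(5−2)(5−12)(5−9) = (−3)·3·(−7)·(−4) = −252 ≡ 8, so v_1 = 8^{−1} = 5 (mod 13).
  i = 2 (α = 8): (8−5)(8−2)(8−12)(8−9) = 3·6·(−4)·(−1) = 72 ≡ 7, so v_2 = 7^{−1} = 2 (mod 13).
  i = 3 (α = 2): (2−5)(2−8)(2−12)(2−9) = (−3)·(−6)·(−10)·(−7) = 1260 ≡ 12, so v_3 = 12^{−1} = 12 (mod 13).
  i = 4 (α = 12): (12−5)(12−8)(12−2)(12−9) = 7·4·10·3 = 840 ≡ 8, so v_4 = 8^{−1} = 5 (mod 13).
  i = 5 (α = 9): (9−5)(9−8)(9−2)(9−12) = 4·1·7·(−3) = −84 ≡ 7, so v_5 = 7^{−1} = 2 (mod 13).
  v = [5, 2, 12, 5, 2].
Step 2: syndromes of r = [9, 8, 11, 6, 1] (all sums mod 13).
  S_0 = Σ v_i r_i = 5·9 + 2·8 + 12·11 + 5·6 + 2·1 = 225 ≡ 4.
  S_1 = Σ v_i α_i r_i = 5·5·9 + 2·8·8 + 12·2·11 + 5·12·6 + 2·9·1 = 995 ≡ 7.
  α_i^2 mod 13 = [12, 12, 4, 1, 3].
  S_2 = Σ v_i α_i^2 r_i = 5·12·9 + 2·12·8 + 12·4·11 + 5·1·6 + 2·3·1 = 1296 ≡ 9.
  S = (4, 7, 9) ≠ 0, so r is not a codeword (an error is present).
Step 3: locate the error. For a single error e at position i, S_ℓ = v_i·e·α_i^ℓ, so α_err = S_1/S_0.
  S_0^{−1} = 4^{−1} = 10 (mod 13), so α_err = 7·10 = 70 ≡ 5 = α_1. Error position i = 1.
  Consistency check: S_2/S_1 = 9·2 = 18 ≡ 5 = α_err ✓ (single-error assumption holds).
Step 4: error magnitude e = S_0/v_1 = S_0·∏_{j≠1}(α_1 − α_j) = 4·8 = 32 ≡ 6 (mod 13).
Step 5: correct position 1: c_1 = r_1 − e = 9 − 6 ≡ 3 (mod 13). Hence c = [3, 8, 11, 6, 1].
  Check: interpolating c through the α_i gives m(x) = 12 + 6·x (degree < 2) with m(α_i) = c_i for every i, so c is indeed a codeword.


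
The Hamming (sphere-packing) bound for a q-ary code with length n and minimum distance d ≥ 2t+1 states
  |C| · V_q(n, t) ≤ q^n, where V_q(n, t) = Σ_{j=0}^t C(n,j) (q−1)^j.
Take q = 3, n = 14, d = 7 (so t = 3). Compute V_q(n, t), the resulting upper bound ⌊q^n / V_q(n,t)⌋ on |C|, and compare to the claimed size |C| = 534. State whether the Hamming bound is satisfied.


V_q(n, t) = 3305, q^n = 4782969, Hamming bound = 1447, |C| = 534 ≤ bound (satisfied).

Step 1: Compute V_q(n, t) = Σ_{j=0}^3 C(n, j) (q−1)^j.
  j = 0: C(14,0)·(2)^0 = 1·1 = 1.
  j = 1: C(14,1)·(2)^1 = 14·2 = 28.
  j = 2: C(14,2)·(2)^2 = 91·4 = 364.
  j = 3: C(14,3)·(2)^3 = 364·8 = 2912.
  V_q(n, t) = 1 + 28 + 364 + 2912 = 3305.
Step 2: q^n = 3^14 = 4782969.
Step 3: Hamming bound ⌊q^n / V_q(n,t)⌋ = ⌊4782969/3305⌋ = 1447.
Step 4: Compare |C| = 534 to 1447: satisfied.
The claimed |C| lies below the Hamming bound.


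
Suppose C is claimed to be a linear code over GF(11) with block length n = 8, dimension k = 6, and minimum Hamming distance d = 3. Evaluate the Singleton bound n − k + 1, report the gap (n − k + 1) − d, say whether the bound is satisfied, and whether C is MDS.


Singleton RHS = n − k + 1 = 3, slack = 0, bound satisfied, MDS.

Singleton bound: d ≤ n − k + 1.
Here n = 8, k = 6, so n − k + 1 = 3.
Given d = 3, check d ≤ 3: YES.
Slack = (n − k + 1) − d = 0.
The code is MDS (slack = 0).
Description: the claimed parameters are [8, 6, 3]_11; such a code would be MDS (meets Singleton bound).


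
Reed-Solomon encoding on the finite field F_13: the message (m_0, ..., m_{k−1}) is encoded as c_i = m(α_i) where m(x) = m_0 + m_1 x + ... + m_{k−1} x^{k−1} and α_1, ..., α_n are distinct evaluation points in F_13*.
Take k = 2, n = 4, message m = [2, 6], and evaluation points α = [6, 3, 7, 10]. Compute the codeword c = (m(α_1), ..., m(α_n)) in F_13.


c = [12, 7, 5, 10]

Message polynomial: m(x) = 2 + 6·x (mod 13).
For each evaluation point α_i, compute m(α_i) mod 13:
  α_1 = 6: Horner steps 6 → 12, so m(6) = 12.
  α_2 = 3: Horner steps 6 → 7, so m(3) = 7.
  α_3 = 7: Horner steps 6 → 5, so m(7) = 5.
  α_4 = 10: Horner steps 6 → 10, so m(10) = 10.
Codeword c = [12, 7, 5, 10] ∈ F_13^4.


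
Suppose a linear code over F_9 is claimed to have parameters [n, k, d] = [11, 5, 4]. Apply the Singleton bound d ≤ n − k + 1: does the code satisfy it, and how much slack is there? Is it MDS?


Singleton RHS = n − k + 1 = 7, slack = 3, bound satisfied, not MDS.

Singleton bound: d ≤ n − k + 1.
Here n = 11, k = 5, so n − k + 1 = 7.
Given d = 4, check d ≤ 7: YES.
Slack = (n − k + 1) − d = 3.
The code is NOT MDS (slack = 3 > 0).
Description: the claimed parameters are [11, 5, 4]_9; such a code would be non-MDS.


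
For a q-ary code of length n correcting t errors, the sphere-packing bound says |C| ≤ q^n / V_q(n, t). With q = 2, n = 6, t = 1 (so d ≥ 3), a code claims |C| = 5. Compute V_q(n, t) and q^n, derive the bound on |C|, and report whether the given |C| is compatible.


V_q(n, t) = 7, q^n = 64, Hamming bound = 9, |C| = 5 ≤ bound (satisfied).

Step 1: Compute V_q(n, t) = Σ_{j=0}^1 C(n, j) (q−1)^j.
  j = 0: C(6,0)·(1)^0 = 1·1 = 1.
  j = 1: C(6,1)·(1)^1 = 6·1 = 6.
  V_q(n, t) = 1 + 6 = 7.
Step 2: q^n = 2^6 = 64.
Step 3: Hamming bound ⌊q^n / V_q(n,t)⌋ = ⌊64/7⌋ = 9.
Step 4: Compare |C| = 5 to 9: satisfied.
The claimed |C| lies below the Hamming bound.


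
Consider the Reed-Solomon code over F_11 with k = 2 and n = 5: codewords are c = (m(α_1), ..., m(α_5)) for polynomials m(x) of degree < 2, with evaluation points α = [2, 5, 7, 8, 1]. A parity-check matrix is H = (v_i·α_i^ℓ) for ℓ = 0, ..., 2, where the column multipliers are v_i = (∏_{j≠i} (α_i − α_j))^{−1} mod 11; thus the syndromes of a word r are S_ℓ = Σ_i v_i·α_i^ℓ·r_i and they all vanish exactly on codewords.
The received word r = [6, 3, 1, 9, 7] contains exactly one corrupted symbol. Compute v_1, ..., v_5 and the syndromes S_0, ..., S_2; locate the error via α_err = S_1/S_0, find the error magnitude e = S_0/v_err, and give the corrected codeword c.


S = (4, 10, 3), error at position 4, error magnitude e = 9, c = [6, 3, 1, 0, 7].

Step 1: column multipliers v_i = (∏_{j≠i}(α_i − α_j))^{−1} mod 11.
  i = 1 (α = 2): (2−5)(2−7)(2−8)(2−1) = (−3)·(−5)·(−6)·1 = −90 ≡ 9, so v_1 = 9^{−1} = 5 (mod 11).
  i = 2 (α = 5): (5−2)(5−7)(5−8)(5−1) = 3·(−2)·(−3)·4 = 72 ≡ 6, so v_2 = 6^{−1} = 2 (mod 11).
  i = 3 (α = 7): (7−2)(7−5)(7−8)(7−1) = 5·2·(−1)·6 = −60 ≡ 6, so v_3 = 6^{−1} = 2 (mod 11).
  i = 4 (α = 8): (8−2)(8−5)(8−7)(8−1) = 6·3·1·7 = 126 ≡ 5, so v_4 = 5^{−1} = 9 (mod 11).
  i = 5 (α = 1): (1−2)(1−5)(1−7)(1−8) = (−1)·(−4)·(−6)·(−7) = 168 ≡ 3, so v_5 = 3^{−1} = 4 (mod 11).
  v = [5, 2, 2, 9, 4].
Step 2: syndromes of r = [6, 3, 1, 9, 7] (all sums mod 11).
  S_0 = Σ v_i r_i = 5·6 + 2·3 + 2·1 + 9·9 + 4·7 = 147 ≡ 4.
  S_1 = Σ v_i α_i r_i = 5·2·6 + 2·5·3 + 2·7·1 + 9·8·9 + 4·1·7 = 780 ≡ 10.
  α_i^2 mod 11 = [4, 3, 5, 9, 1].
  S_2 = Σ v_i α_i^2 r_i = 5·4·6 + 2·3·3 + 2·5·1 + 9·9·9 + 4·1·7 = 905 ≡ 3.
  S = (4, 10, 3) ≠ 0, so r is not a codeword (an error is present).
Step 3: locate the error. For a single error e at position i, S_ℓ = v_i·e·α_i^ℓ, so α_err = S_1/S_0.
  S_0^{−1} = 4^{−1} = 3 (mod 11), so α_err = 10·3 = 30 ≡ 8 = α_4. Error position i = 4.
  Consistency check: S_2/S_1 = 3·10 = 30 ≡ 8 = α_err ✓ (single-error assumption holds).
Step 4: error magnitude e = S_0/v_4 = S_0·∏_{j≠4}(α_4 − α_j) = 4·5 = 20 ≡ 9 (mod 11).
Step 5: correct position 4: c_4 = r_4 − e = 9 − 9 ≡ 0 (mod 11). Hence c = [6, 3, 1, 0, 7].
  Check: interpolating c through the α_i gives m(x) = 8 + 10·x (degree < 2) with m(α_i) = c_i for every i, so c is indeed a codeword.


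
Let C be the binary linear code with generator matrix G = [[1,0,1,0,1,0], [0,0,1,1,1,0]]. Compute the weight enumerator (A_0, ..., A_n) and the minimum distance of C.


Weight distribution: A_0 = 1, A_2 = 1, A_3 = 2. Minimum distance d = 2.

Enumerate all 2^2 = 4 messages m ∈ F_2^2.
For each, compute codeword c = mG in F_2^6, then tally its weight.
  m = 00 → c = 000000, weight = 0.
  m = 10 → c = 101010, weight = 3.
  m = 01 → c = 001110, weight = 3.
  m = 11 → c = 100100, weight = 2.
Tally weights:
  weight 0: 1 codewords.
  weight 2: 1 codewords.
  weight 3: 2 codewords.
Minimum distance d = smallest w > 0 with A_w > 0 = 2.
Sanity: Σ A_w = 4 = 2^2 = 4 ✓.


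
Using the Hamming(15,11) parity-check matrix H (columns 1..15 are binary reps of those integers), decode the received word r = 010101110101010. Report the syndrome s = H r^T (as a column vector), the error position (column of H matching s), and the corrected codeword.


s = (0, 1, 1, 1)^T, error position = 7, corrected codeword c = 010101010101010

Compute s = H r^T mod 2 one row at a time:
  s_1 = 1 + 0 + 1 + 0 + 1 + 0 + 1 + 0 = 4 ≡ 0 (mod 2).
  s_2 = 1 + 0 + 1 + 1 + 1 + 0 + 1 + 0 = 5 ≡ 1 (mod 2).
  s_3 = 1 + 0 + 1 + 1 + 1 + 0 + 1 + 0 = 5 ≡ 1 (mod 2).
  s_4 = 0 + 0 + 0 + 1 + 0 + 0 + 0 + 0 = 1 ≡ 1 (mod 2).
s = (0, 1, 1, 1)^T — this equals column 7 of H (binary 0111), so error is at position 7.
Correct: flip bit 7 of r = 010101110101010 to get c = 010101010101010.


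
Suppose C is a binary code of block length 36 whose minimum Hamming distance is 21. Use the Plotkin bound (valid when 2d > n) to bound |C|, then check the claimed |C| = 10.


Plotkin bound M ≤ 6; given |C| = 10 > bound (violated).

Check applicability: 2d = 42, n = 36.
2d − n = 6 > 0, so Plotkin applies.
Compute d/(2d−n) = 21/6 ≈ 3.5000.
⌊d/(2d−n)⌋ = 3.
Plotkin bound: M ≤ 2·3 = 6.
Given |C| = 10, check: VIOLATED.
This |C| is above the Plotkin bound, so no binary code with n = 36, d = 21 and 10 codewords exists.


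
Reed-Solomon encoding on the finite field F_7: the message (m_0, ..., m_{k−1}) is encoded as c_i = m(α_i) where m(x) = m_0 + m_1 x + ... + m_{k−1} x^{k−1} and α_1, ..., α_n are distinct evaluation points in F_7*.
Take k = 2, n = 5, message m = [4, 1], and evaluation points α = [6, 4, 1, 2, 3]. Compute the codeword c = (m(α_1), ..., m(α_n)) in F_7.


c = [3, 1, 5, 6, 0]

Message polynomial: m(x) = 4 + 1·x (mod 7).
For each evaluation point α_i, compute m(α_i) mod 7:
  α_1 = 6: Horner steps 1 → 3, so m(6) = 3.
  α_2 = 4: Horner steps 1 → 1, so m(4) = 1.
  α_3 = 1: Horner steps 1 → 5, so m(1) = 5.
  α_4 = 2: Horner steps 1 → 6, so m(2) = 6.
  α_5 = 3: Horner steps 1 → 0, so m(3) = 0.
Codeword c = [3, 1, 5, 6, 0] ∈ F_7^5.


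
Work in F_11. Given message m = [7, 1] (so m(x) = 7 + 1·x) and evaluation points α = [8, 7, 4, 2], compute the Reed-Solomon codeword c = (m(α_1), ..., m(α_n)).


c = [4, 3, 0, 9]

Message polynomial: m(x) = 7 + 1·x (mod 11).
For each evaluation point α_i, compute m(α_i) mod 11:
  α_1 = 8: Horner steps 1 → 4, so m(8) = 4.
  α_2 = 7: Horner steps 1 → 3, so m(7) = 3.
  α_3 = 4: Horner steps 1 → 0, so m(4) = 0.
  α_4 = 2: Horner steps 1 → 9, so m(2) = 9.
Codeword c = [4, 3, 0, 9] ∈ F_11^4.


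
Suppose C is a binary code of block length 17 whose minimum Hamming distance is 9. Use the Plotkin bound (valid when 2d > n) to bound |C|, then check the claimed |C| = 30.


Plotkin bound M ≤ 18; given |C| = 30 > bound (violated).

Check applicability: 2d = 18, n = 17.
2d − n = 1 > 0, so Plotkin applies.
Compute d/(2d−n) = 9/1 ≈ 9.0000.
⌊d/(2d−n)⌋ = 9.
Plotkin bound: M ≤ 2·9 = 18.
Given |C| = 30, check: VIOLATED.
This |C| is above the Plotkin bound, so no binary code with n = 17, d = 9 and 30 codewords exists.


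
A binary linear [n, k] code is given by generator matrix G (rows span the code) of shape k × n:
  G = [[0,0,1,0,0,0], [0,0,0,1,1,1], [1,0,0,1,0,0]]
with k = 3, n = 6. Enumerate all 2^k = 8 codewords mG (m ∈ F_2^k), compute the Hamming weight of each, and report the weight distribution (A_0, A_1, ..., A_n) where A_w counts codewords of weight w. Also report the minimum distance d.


Weight distribution: A_0 = 1, A_1 = 1, A_2 = 1, A_3 = 3, A_4 = 2. Minimum distance d = 1.

Enumerate all 2^3 = 8 messages m ∈ F_2^3.
For each, compute codeword c = mG in F_2^6, then tally its weight.
  m = 000 → c = 000000, weight = 0.
  m = 100 → c = 001000, weight = 1.
  m = 010 → c = 000111, weight = 3.
  m = 110 → c = 001111, weight = 4.
  m = 001 → c = 100100, weight = 2.
  m = 101 → c = 101100, weight = 3.
  m = 011 → c = 100011, weight = 3.
  m = 111 → c = 101011, weight = 4.
Tally weights:
  weight 0: 1 codewords.
  weight 1: 1 codewords.
  weight 2: 1 codewords.
  weight 3: 3 codewords.
  weight 4: 2 codewords.
Minimum distance d = smallest w > 0 with A_w > 0 = 1.
Sanity: Σ A_w = 8 = 2^3 = 8 ✓.


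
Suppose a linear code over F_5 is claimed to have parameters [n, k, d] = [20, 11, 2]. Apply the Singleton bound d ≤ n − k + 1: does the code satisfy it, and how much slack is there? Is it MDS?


Singleton RHS = n − k + 1 = 10, slack = 8, bound satisfied, not MDS.

Singleton bound: d ≤ n − k + 1.
Here n = 20, k = 11, so n − k + 1 = 10.
Given d = 2, check d ≤ 10: YES.
Slack = (n − k + 1) − d = 8.
The code is NOT MDS (slack = 8 > 0).
Description: the claimed parameters are [20, 11, 2]_5; such a code would be non-MDS.


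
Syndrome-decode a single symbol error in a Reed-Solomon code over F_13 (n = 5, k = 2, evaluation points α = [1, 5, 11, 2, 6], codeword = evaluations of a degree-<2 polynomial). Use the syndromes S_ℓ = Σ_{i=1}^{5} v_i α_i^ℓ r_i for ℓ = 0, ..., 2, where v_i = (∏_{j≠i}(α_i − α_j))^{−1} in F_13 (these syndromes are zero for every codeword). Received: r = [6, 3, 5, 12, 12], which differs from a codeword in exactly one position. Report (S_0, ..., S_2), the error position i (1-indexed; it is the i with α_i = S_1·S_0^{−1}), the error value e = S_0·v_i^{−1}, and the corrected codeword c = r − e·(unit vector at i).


S = (4, 8, 3), error at position 4, error magnitude e = 10, c = [6, 3, 5, 2, 12].

Step 1: column multipliers v_i = (∏_{j≠i}(α_i − α_j))^{−1} mod 13.
  i = 1 (α = 1): (1−5)(1−11)(1−2)(1−6) = (−4)·(−10)·(−1)·(−5) = 200 ≡ 5, so v_1 = 5^{−1} = 8 (mod 13).
  i = 2 (α = 5): (5−1)(5−11)(5−2)(5−6) = 4·(−6)·3·(−1) = 72 ≡ 7, so v_2 = 7^{−1} = 2 (mod 13).
  i = 3 (α = 11): (11−1)(11−5)(11−2)(11−6) = 10·6·9·5 = 2700 ≡ 9, so v_3 = 9^{−1} = 3 (mod 13).
  i = 4 (α = 2): (2−1)(2−5)(2−11)(2−6) = 1·(−3)·(−9)·(−4) = −108 ≡ 9, so v_4 = 9^{−1} = 3 (mod 13).
  i = 5 (α = 6): (6−1)(6−5)(6−11)(6−2) = 5·1·(−5)·4 = −100 ≡ 4, so v_5 = 4^{−1} = 10 (mod 13).
  v = [8, 2, 3, 3, 10].
Step 2: syndromes of r = [6, 3, 5, 12, 12] (all sums mod 13).
  S_0 = Σ v_i r_i = 8·6 + 2·3 + 3·5 + 3·12 + 10·12 = 225 ≡ 4.
  S_1 = Σ v_i α_i r_i = 8·1·6 + 2·5·3 + 3·11·5 + 3·2·12 + 10·6·12 = 1035 ≡ 8.
  α_i^2 mod 13 = [1, 12, 4, 4, 10].
  S_2 = Σ v_i α_i^2 r_i = 8·1·6 + 2·12·3 + 3·4·5 + 3·4·12 + 10·10·12 = 1524 ≡ 3.
  S = (4, 8, 3) ≠ 0, so r is not a codeword (an error is present).
Step 3: locate the error. For a single error e at position i, S_ℓ = v_i·e·α_i^ℓ, so α_err = S_1/S_0.
  S_0^{−1} = 4^{−1} = 10 (mod 13), so α_err = 8·10 = 80 ≡ 2 = α_4. Error position i = 4.
  Consistency check: S_2/S_1 = 3·5 = 15 ≡ 2 = α_err ✓ (single-error assumption holds).
Step 4: error magnitude e = S_0/v_4 = S_0·∏_{j≠4}(α_4 − α_j) = 4·9 = 36 ≡ 10 (mod 13).
Step 5: correct position 4: c_4 = r_4 − e = 12 − 10 ≡ 2 (mod 13). Hence c = [6, 3, 5, 2, 12].
  Check: interpolating c through the α_i gives m(x) = 10 + 9·x (degree < 2) with m(α_i) = c_i for every i, so c is indeed a codeword.


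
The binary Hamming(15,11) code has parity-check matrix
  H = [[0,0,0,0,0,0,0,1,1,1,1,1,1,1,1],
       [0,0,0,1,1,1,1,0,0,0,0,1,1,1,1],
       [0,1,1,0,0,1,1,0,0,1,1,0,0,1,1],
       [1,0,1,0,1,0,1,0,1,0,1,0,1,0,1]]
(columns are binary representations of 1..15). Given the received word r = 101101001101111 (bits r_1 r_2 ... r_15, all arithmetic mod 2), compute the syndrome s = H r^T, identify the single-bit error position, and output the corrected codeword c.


s = (0, 0, 1, 1)^T, error position = 3, corrected codeword c = 100101001101111

Compute s = H r^T mod 2 one row at a time:
  s_1 = 0 + 1 + 1 + 0 + 1 + 1 + 1 + 1 = 6 ≡ 0 (mod 2).
  s_2 = 1 + 0 + 1 + 0 + 1 + 1 + 1 + 1 = 6 ≡ 0 (mod 2).
  s_3 = 0 + 1 + 1 + 0 + 1 + 0 + 1 + 1 = 5 ≡ 1 (mod 2).
  s_4 = 1 + 1 + 0 + 0 + 1 + 0 + 1 + 1 = 5 ≡ 1 (mod 2).
s = (0, 0, 1, 1)^T — this equals column 3 of H (binary 0011), so error is at position 3.
Correct: flip bit 3 of r = 101101001101111 to get c = 100101001101111.


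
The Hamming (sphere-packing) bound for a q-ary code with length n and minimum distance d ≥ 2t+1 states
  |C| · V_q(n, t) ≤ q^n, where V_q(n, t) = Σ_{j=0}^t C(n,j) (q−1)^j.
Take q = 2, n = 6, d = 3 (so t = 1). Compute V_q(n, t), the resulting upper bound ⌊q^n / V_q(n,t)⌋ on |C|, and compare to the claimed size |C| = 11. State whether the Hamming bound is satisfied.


V_q(n, t) = 7, q^n = 64, Hamming bound = 9, |C| = 11 > bound (violated).

Step 1: Compute V_q(n, t) = Σ_{j=0}^1 C(n, j) (q−1)^j.
  j = 0: C(6,0)·(1)^0 = 1·1 = 1.
  j = 1: C(6,1)·(1)^1 = 6·1 = 6.
  V_q(n, t) = 1 + 6 = 7.
Step 2: q^n = 2^6 = 64.
Step 3: Hamming bound ⌊q^n / V_q(n,t)⌋ = ⌊64/7⌋ = 9.
Step 4: Compare |C| = 11 to 9: violated.
The claimed |C| lies above the Hamming bound, so no 2-ary code of length 6 with d ≥ 3 can have 11 codewords.


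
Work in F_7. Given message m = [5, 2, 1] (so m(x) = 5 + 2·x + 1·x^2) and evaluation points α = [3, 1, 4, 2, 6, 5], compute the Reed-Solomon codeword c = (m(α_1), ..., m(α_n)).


c = [6, 1, 1, 6, 4, 5]

Message polynomial: m(x) = 5 + 2·x + 1·x^2 (mod 7).
For each evaluation point α_i, compute m(α_i) mod 7:
  α_1 = 3: Horner steps 1 → 5 → 6, so m(3) = 6.
  α_2 = 1: Horner steps 1 → 3 → 1, so m(1) = 1.
  α_3 = 4: Horner steps 1 → 6 → 1, so m(4) = 1.
  α_4 = 2: Horner steps 1 → 4 → 6, so m(2) = 6.
  α_5 = 6: Horner steps 1 → 1 → 4, so m(6) = 4.
  α_6 = 5: Horner steps 1 → 0 → 5, so m(5) = 5.
Codeword c = [6, 1, 1, 6, 4, 5] ∈ F_7^6.


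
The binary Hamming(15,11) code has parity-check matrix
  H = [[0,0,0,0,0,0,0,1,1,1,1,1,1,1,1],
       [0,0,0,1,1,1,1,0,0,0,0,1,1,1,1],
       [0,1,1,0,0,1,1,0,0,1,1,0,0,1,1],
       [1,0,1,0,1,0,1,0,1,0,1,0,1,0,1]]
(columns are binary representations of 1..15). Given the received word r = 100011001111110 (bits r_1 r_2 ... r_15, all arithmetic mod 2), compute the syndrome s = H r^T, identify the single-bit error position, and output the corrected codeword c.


s = (0, 1, 0, 1)^T, error position = 5, corrected codeword c = 100001001111110

Compute s = H r^T mod 2 one row at a time:
  s_1 = 0 + 1 + 1 + 1 + 1 + 1 + 1 + 0 = 6 ≡ 0 (mod 2).
  s_2 = 0 + 1 + 1 + 0 + 1 + 1 + 1 + 0 = 5 ≡ 1 (mod 2).
  s_3 = 0 + 0 + 1 + 0 + 1 + 1 + 1 + 0 = 4 ≡ 0 (mod 2).
  s_4 = 1 + 0 + 1 + 0 + 1 + 1 + 1 + 0 = 5 ≡ 1 (mod 2).
s = (0, 1, 0, 1)^T — this equals column 5 of H (binary 0101), so error is at position 5.
Correct: flip bit 5 of r = 100011001111110 to get c = 100001001111110.


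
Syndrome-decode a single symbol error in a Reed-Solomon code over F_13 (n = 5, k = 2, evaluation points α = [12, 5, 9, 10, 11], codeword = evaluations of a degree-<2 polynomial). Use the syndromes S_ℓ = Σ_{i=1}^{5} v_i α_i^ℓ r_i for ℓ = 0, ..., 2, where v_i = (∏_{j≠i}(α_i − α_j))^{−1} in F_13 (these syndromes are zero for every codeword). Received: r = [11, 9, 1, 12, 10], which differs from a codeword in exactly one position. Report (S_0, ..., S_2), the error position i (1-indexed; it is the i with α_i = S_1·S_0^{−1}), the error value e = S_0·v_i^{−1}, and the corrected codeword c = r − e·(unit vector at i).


S = (1, 12, 1), error at position 1, error magnitude e = 3, c = [8, 9, 1, 12, 10].

Step 1: column multipliers v_i = (∏_{j≠i}(α_i − α_j))^{−1} mod 13.
  i = 1 (α = 12): (12−5)(12−9)(12−10)(12−11) = 7·3·2·1 = 42 ≡ 3, so v_1 = 3^{−1} = 9 (mod 13).
  i = 2 (α = 5): (5−12)(5−9)(5−10)(5−11) = (−7)·(−4)·(−5)·(−6) = 840 ≡ 8, so v_2 = 8^{−1} = 5 (mod 13).
  i = 3 (α = 9): (9−12)(9−5)(9−10)(9−11) = (−3)·4·(−1)·(−2) = −24 ≡ 2, so v_3 = 2^{−1} = 7 (mod 13).
  i = 4 (α = 10): (10−12)(10−5)(10−9)(10−11) = (−2)·5·1·(−1) = 10 ≡ 10, so v_4 = 10^{−1} = 4 (mod 13).
  i = 5 (α = 11): (11−12)(11−5)(11−9)(11−10) = (−1)·6·2·1 = −12 ≡ 1, so v_5 = 1^{−1} = 1 (mod 13).
  v = [9, 5, 7, 4, 1].
Step 2: syndromes of r = [11, 9, 1, 12, 10] (all sums mod 13).
  S_0 = Σ v_i r_i = 9·11 + 5·9 + 7·1 + 4·12 + 1·10 = 209 ≡ 1.
  S_1 = Σ v_i α_i r_i = 9·12·11 + 5·5·9 + 7·9·1 + 4·10·12 + 1·11·10 = 2066 ≡ 12.
  α_i^2 mod 13 = [1, 12, 3, 9, 4].
  S_2 = Σ v_i α_i^2 r_i = 9·1·11 + 5·12·9 + 7·3·1 + 4·9·12 + 1·4·10 = 1132 ≡ 1.
  S = (1, 12, 1) ≠ 0, so r is not a codeword (an error is present).
Step 3: locate the error. For a single error e at position i, S_ℓ = v_i·e·α_i^ℓ, so α_err = S_1/S_0.
  S_0^{−1} = 1^{−1} = 1 (mod 13), so α_err = 12·1 = 12 ≡ 12 = α_1. Error position i = 1.
  Consistency check: S_2/S_1 = 1·12 = 12 ≡ 12 = α_err ✓ (single-error assumption holds).
Step 4: error magnitude e = S_0/v_1 = S_0·∏_{j≠1}(α_1 − α_j) = 1·3 = 3 ≡ 3 (mod 13).
Step 5: correct position 1: c_1 = r_1 − e = 11 − 3 ≡ 8 (mod 13). Hence c = [8, 9, 1, 12, 10].
  Check: interpolating c through the α_i gives m(x) = 6 + 11·x (degree < 2) with m(α_i) = c_i for every i, so c is indeed a codeword.


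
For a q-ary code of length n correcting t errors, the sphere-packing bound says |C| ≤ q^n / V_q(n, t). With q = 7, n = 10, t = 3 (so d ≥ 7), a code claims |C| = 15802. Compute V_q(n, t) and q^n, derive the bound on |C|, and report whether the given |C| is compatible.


V_q(n, t) = 27601, q^n = 282475249, Hamming bound = 10234, |C| = 15802 > bound (violated).

Step 1: Compute V_q(n, t) = Σ_{j=0}^3 C(n, j) (q−1)^j.
  j = 0: C(10,0)·(6)^0 = 1·1 = 1.
  j = 1: C(10,1)·(6)^1 = 10·6 = 60.
  j = 2: C(10,2)·(6)^2 = 45·36 = 1620.
  j = 3: C(10,3)·(6)^3 = 120·216 = 25920.
  V_q(n, t) = 1 + 60 + 1620 + 25920 = 27601.
Step 2: q^n = 7^10 = 282475249.
Step 3: Hamming bound ⌊q^n / V_q(n,t)⌋ = ⌊282475249/27601⌋ = 10234.
Step 4: Compare |C| = 15802 to 10234: violated.
The claimed |C| lies above the Hamming bound, so no 7-ary code of length 10 with d ≥ 7 can have 15802 codewords.


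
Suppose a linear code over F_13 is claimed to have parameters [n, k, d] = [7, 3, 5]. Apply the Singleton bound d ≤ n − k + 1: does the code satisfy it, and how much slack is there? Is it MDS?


Singleton RHS = n − k + 1 = 5, slack = 0, bound satisfied, MDS.

Singleton bound: d ≤ n − k + 1.
Here n = 7, k = 3, so n − k + 1 = 5.
Given d = 5, check d ≤ 5: YES.
Slack = (n − k + 1) − d = 0.
The code is MDS (slack = 0).
Description: the claimed parameters are [7, 3, 5]_13; such a code would be MDS (meets Singleton bound).


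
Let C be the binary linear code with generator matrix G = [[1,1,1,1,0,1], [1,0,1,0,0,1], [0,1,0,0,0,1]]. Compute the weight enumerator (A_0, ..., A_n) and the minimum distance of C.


Weight distribution: A_0 = 1, A_2 = 3, A_3 = 3, A_5 = 1. Minimum distance d = 2.

Enumerate all 2^3 = 8 messages m ∈ F_2^3.
For each, compute codeword c = mG in F_2^6, then tally its weight.
  m = 000 → c = 000000, weight = 0.
  m = 100 → c = 111101, weight = 5.
  m = 010 → c = 101001, weight = 3.
  m = 110 → c = 010100, weight = 2.
  m = 001 → c = 010001, weight = 2.
  m = 101 → c = 101100, weight = 3.
  m = 011 → c = 111000, weight = 3.
  m = 111 → c = 000101, weight = 2.
Tally weights:
  weight 0: 1 codewords.
  weight 2: 3 codewords.
  weight 3: 3 codewords.
  weight 5: 1 codewords.
Minimum distance d = smallest w > 0 with A_w > 0 = 2.
Sanity: Σ A_w = 8 = 2^3 = 8 ✓.


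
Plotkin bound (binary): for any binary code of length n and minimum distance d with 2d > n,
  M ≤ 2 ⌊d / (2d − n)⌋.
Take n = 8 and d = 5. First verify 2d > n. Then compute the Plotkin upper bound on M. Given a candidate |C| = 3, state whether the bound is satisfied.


Plotkin bound M ≤ 4; given |C| = 3 ≤ bound (satisfied).

Check applicability: 2d = 10, n = 8.
2d − n = 2 > 0, so Plotkin applies.
Compute d/(2d−n) = 5/2 ≈ 2.5000.
⌊d/(2d−n)⌋ = 2.
Plotkin bound: M ≤ 2·2 = 4.
Given |C| = 3, check: satisfied.
This |C| is below the Plotkin bound.


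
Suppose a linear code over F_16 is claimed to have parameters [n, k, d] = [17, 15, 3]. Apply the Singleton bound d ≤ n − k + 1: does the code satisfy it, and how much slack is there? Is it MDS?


Singleton RHS = n − k + 1 = 3, slack = 0, bound satisfied, MDS.

Singleton bound: d ≤ n − k + 1.
Here n = 17, k = 15, so n − k + 1 = 3.
Given d = 3, check d ≤ 3: YES.
Slack = (n − k + 1) − d = 0.
The code is MDS (slack = 0).
Description: the claimed parameters are [17, 15, 3]_16; such a code would be MDS (meets Singleton bound).


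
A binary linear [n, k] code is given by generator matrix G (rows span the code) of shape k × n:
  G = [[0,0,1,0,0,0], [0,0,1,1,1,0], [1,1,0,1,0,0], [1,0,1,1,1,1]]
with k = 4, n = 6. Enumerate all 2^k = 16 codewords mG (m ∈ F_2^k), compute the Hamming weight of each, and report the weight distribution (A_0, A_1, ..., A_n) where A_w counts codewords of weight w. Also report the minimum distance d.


Weight distribution: A_0 = 1, A_1 = 1, A_2 = 2, A_3 = 6, A_4 = 5, A_5 = 1. Minimum distance d = 1.

Enumerate all 2^4 = 16 messages m ∈ F_2^4.
For each, compute codeword c = mG in F_2^6, then tally its weight.
  m = 0000 → c = 000000, weight = 0.
  m = 1000 → c = 001000, weight = 1.
  m = 0100 → c = 001110, weight = 3.
  m = 1100 → c = 000110, weight = 2.
  m = 0010 → c = 110100, weight = 3.
  m = 1010 → c = 111100, weight = 4.
  m = 0110 → c = 111010, weight = 4.
  m = 1110 → c = 110010, weight = 3.
  m = 0001 → c = 101111, weight = 5.
  m = 1001 → c = 100111, weight = 4.
  m = 0101 → c = 100001, weight = 2.
  m = 1101 → c = 101001, weight = 3.
  m = 0011 → c = 011011, weight = 4.
  m = 1011 → c = 010011, weight = 3.
  m = 0111 → c = 010101, weight = 3.
  m = 1111 → c = 011101, weight = 4.
Tally weights:
  weight 0: 1 codewords.
  weight 1: 1 codewords.
  weight 2: 2 codewords.
  weight 3: 6 codewords.
  weight 4: 5 codewords.
  weight 5: 1 codewords.
Minimum distance d = smallest w > 0 with A_w > 0 = 1.
Sanity: Σ A_w = 16 = 2^4 = 16 ✓.


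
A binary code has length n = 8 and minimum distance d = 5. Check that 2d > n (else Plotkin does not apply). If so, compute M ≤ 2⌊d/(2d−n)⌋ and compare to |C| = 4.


Plotkin bound M ≤ 4; given |C| = 4 ≤ bound (satisfied).

Check applicability: 2d = 10, n = 8.
2d − n = 2 > 0, so Plotkin applies.
Compute d/(2d−n) = 5/2 ≈ 2.5000.
⌊d/(2d−n)⌋ = 2.
Plotkin bound: M ≤ 2·2 = 4.
Given |C| = 4, check: satisfied.
This |C| is at the Plotkin bound.


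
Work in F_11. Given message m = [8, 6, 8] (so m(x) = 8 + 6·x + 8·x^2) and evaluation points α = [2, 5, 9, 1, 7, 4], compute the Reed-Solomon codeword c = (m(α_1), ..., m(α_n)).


c = [8, 7, 6, 0, 2, 6]

Message polynomial: m(x) = 8 + 6·x + 8·x^2 (mod 11).
For each evaluation point α_i, compute m(α_i) mod 11:
  α_1 = 2: Horner steps 8 → 0 → 8, so m(2) = 8.
  α_2 = 5: Horner steps 8 → 2 → 7, so m(5) = 7.
  α_3 = 9: Horner steps 8 → 1 → 6, so m(9) = 6.
  α_4 = 1: Horner steps 8 → 3 → 0, so m(1) = 0.
  α_5 = 7: Horner steps 8 → 7 → 2, so m(7) = 2.
  α_6 = 4: Horner steps 8 → 5 → 6, so m(4) = 6.
Codeword c = [8, 7, 6, 0, 2, 6] ∈ F_11^6.


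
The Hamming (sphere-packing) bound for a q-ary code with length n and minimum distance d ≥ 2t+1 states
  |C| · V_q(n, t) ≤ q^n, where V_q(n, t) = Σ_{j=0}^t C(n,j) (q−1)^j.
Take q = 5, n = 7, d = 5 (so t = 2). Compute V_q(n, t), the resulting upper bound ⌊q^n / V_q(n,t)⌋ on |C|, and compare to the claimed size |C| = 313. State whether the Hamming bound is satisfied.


V_q(n, t) = 365, q^n = 78125, Hamming bound = 214, |C| = 313 > bound (violated).

Step 1: Compute V_q(n, t) = Σ_{j=0}^2 C(n, j) (q−1)^j.
  j = 0: C(7,0)·(4)^0 = 1·1 = 1.
  j = 1: C(7,1)·(4)^1 = 7·4 = 28.
  j = 2: C(7,2)·(4)^2 = 21·16 = 336.
  V_q(n, t) = 1 + 28 + 336 = 365.
Step 2: q^n = 5^7 = 78125.
Step 3: Hamming bound ⌊q^n / V_q(n,t)⌋ = ⌊78125/365⌋ = 214.
Step 4: Compare |C| = 313 to 214: violated.
The claimed |C| lies above the Hamming bound, so no 5-ary code of length 7 with d ≥ 5 can have 313 codewords.


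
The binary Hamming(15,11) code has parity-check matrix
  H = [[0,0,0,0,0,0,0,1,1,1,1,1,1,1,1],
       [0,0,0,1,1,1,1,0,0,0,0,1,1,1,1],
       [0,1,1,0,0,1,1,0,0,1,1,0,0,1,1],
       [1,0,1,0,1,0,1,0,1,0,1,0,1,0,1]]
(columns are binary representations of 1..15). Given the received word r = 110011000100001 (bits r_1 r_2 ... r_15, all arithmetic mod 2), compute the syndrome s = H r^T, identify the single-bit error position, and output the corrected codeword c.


s = (0, 1, 0, 1)^T, error position = 5, corrected codeword c = 110001000100001

Compute s = H r^T mod 2 one row at a time:
  s_1 = 0 + 0 + 1 + 0 + 0 + 0 + 0 + 1 = 2 ≡ 0 (mod 2).
  s_2 = 0 + 1 + 1 + 0 + 0 + 0 + 0 + 1 = 3 ≡ 1 (mod 2).
  s_3 = 1 + 0 + 1 + 0 + 1 + 0 + 0 + 1 = 4 ≡ 0 (mod 2).
  s_4 = 1 + 0 + 1 + 0 + 0 + 0 + 0 + 1 = 3 ≡ 1 (mod 2).
s = (0, 1, 0, 1)^T — this equals column 5 of H (binary 0101), so error is at position 5.
Correct: flip bit 5 of r = 110011000100001 to get c = 110001000100001.


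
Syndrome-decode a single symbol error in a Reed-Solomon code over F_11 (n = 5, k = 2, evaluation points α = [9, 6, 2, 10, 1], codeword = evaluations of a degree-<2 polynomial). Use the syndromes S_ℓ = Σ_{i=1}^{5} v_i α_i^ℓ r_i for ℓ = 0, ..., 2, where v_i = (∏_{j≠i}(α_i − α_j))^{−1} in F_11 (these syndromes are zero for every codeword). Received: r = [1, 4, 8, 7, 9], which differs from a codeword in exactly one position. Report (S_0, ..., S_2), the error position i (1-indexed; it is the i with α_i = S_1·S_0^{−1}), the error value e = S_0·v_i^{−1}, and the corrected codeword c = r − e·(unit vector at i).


S = (9, 2, 9), error at position 4, error magnitude e = 7, c = [1, 4, 8, 0, 9].

Step 1: column multipliers v_i = (∏_{j≠i}(α_i − α_j))^{−1} mod 11.
  i = 1 (α = 9): (9−6)(9−2)(9−10)(9−1) = 3·7·(−1)·8 = −168 ≡ 8, so v_1 = 8^{−1} = 7 (mod 11).
  i = 2 (α = 6): (6−9)(6−2)(6−10)(6−1) = (−3)·4·(−4)·5 = 240 ≡ 9, so v_2 = 9^{−1} = 5 (mod 11).
  i = 3 (α = 2): (2−9)(2−6)(2−10)(2−1) = (−7)·(−4)·(−8)·1 = −224 ≡ 7, so v_3 = 7^{−1} = 8 (mod 11).
  i = 4 (α = 10): (10−9)(10−6)(10−2)(10−1) = 1·4·8·9 = 288 ≡ 2, so v_4 = 2^{−1} = 6 (mod 11).
  i = 5 (α = 1): (1−9)(1−6)(1−2)(1−10) = (−8)·(−5)·(−1)·(−9) = 360 ≡ 8, so v_5 = 8^{−1} = 7 (mod 11).
  v = [7, 5, 8, 6, 7].
Step 2: syndromes of r = [1, 4, 8, 7, 9] (all sums mod 11).
  S_0 = Σ v_i r_i = 7·1 + 5·4 + 8·8 + 6·7 + 7·9 = 196 ≡ 9.
  S_1 = Σ v_i α_i r_i = 7·9·1 + 5·6·4 + 8·2·8 + 6·10·7 + 7·1·9 = 794 ≡ 2.
  α_i^2 mod 11 = [4, 3, 4, 1, 1].
  S_2 = Σ v_i α_i^2 r_i = 7·4·1 + 5·3·4 + 8·4·8 + 6·1·7 + 7·1·9 = 449 ≡ 9.
  S = (9, 2, 9) ≠ 0, so r is not a codeword (an error is present).
Step 3: locate the error. For a single error e at position i, S_ℓ = v_i·e·α_i^ℓ, so α_err = S_1/S_0.
  S_0^{−1} = 9^{−1} = 5 (mod 11), so α_err = 2·5 = 10 ≡ 10 = α_4. Error position i = 4.
  Consistency check: S_2/S_1 = 9·6 = 54 ≡ 10 = α_err ✓ (single-error assumption holds).
Step 4: error magnitude e = S_0/v_4 = S_0·∏_{j≠4}(α_4 − α_j) = 9·2 = 18 ≡ 7 (mod 11).
Step 5: correct position 4: c_4 = r_4 − e = 7 − 7 ≡ 0 (mod 11). Hence c = [1, 4, 8, 0, 9].
  Check: interpolating c through the α_i gives m(x) = 10 + 10·x (degree < 2) with m(α_i) = c_i for every i, so c is indeed a codeword.


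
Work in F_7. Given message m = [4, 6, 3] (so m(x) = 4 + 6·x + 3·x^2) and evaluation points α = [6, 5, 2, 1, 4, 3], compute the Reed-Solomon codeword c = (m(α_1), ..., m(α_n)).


c = [1, 4, 0, 6, 6, 0]

Message polynomial: m(x) = 4 + 6·x + 3·x^2 (mod 7).
For each evaluation point α_i, compute m(α_i) mod 7:
  α_1 = 6: Horner steps 3 → 3 → 1, so m(6) = 1.
  α_2 = 5: Horner steps 3 → 0 → 4, so m(5) = 4.
  α_3 = 2: Horner steps 3 → 5 → 0, so m(2) = 0.
  α_4 = 1: Horner steps 3 → 2 → 6, so m(1) = 6.
  α_5 = 4: Horner steps 3 → 4 → 6, so m(4) = 6.
  α_6 = 3: Horner steps 3 → 1 → 0, so m(3) = 0.
Codeword c = [1, 4, 0, 6, 6, 0] ∈ F_7^6.


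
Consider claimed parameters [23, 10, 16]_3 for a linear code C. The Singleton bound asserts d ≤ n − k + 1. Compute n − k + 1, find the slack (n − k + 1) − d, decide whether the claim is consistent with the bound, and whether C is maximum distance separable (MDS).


Singleton RHS = n − k + 1 = 14, slack = -2, bound violated (no such code; not MDS).

Singleton bound: d ≤ n − k + 1.
Here n = 23, k = 10, so n − k + 1 = 14.
Given d = 16, check d ≤ 14: NO.
Slack = (n − k + 1) − d = -2.
The slack is negative: d = 16 exceeds n − k + 1 = 14 by 2, so the Singleton bound is violated and no linear [23, 10, 16]_3 code can exist. In particular it is not MDS (MDS requires d = n − k + 1 exactly).
Description: the claimed parameters are [23, 10, 16]_3; such a code would be impossible (violates the Singleton bound).


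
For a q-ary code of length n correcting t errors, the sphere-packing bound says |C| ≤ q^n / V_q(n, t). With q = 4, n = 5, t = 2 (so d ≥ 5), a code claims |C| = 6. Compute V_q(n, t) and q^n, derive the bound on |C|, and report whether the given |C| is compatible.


V_q(n, t) = 106, q^n = 1024, Hamming bound = 9, |C| = 6 ≤ bound (satisfied).

Step 1: Compute V_q(n, t) = Σ_{j=0}^2 C(n, j) (q−1)^j.
  j = 0: C(5,0)·(3)^0 = 1·1 = 1.
  j = 1: C(5,1)·(3)^1 = 5·3 = 15.
  j = 2: C(5,2)·(3)^2 = 10·9 = 90.
  V_q(n, t) = 1 + 15 + 90 = 106.
Step 2: q^n = 4^5 = 1024.
Step 3: Hamming bound ⌊q^n / V_q(n,t)⌋ = ⌊1024/106⌋ = 9.
Step 4: Compare |C| = 6 to 9: satisfied.
The claimed |C| lies below the Hamming bound.
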